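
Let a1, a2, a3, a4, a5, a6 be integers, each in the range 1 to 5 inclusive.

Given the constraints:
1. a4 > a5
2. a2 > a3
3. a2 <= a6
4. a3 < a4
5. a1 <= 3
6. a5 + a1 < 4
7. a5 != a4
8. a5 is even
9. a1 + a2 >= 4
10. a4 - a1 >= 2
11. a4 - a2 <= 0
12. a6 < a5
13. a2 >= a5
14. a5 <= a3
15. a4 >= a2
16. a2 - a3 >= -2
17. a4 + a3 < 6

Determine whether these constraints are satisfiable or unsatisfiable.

Unsatisfiable

Constraints 1, 3, 11, and 12 give a2 ≤ a6, a6 < a5, a5 < a4, a4 ≤ a2. Chaining: a2 ≤ a6 < a5 < a4 ≤ a2, which forces a2 < a2 — impossible.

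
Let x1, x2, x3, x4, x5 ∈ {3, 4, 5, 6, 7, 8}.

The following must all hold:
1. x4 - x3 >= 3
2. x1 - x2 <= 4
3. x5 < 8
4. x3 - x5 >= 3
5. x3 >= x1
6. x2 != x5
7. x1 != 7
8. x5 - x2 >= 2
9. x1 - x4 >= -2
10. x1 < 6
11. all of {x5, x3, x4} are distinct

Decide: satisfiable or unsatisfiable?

Constraints 1, 2, 4, 8, and 9 give x5 − x2 ≥ 2, x2 − x1 ≥ -4, x1 − x4 ≥ -2, x4 − x3 ≥ 3, x3 − x5 ≥ 3.
Adding all 5 inequalities: the left sides telescope to 0, and the right sides sum to 2 + (-4) + (-2) + 3 + 3 = 2. So 0 ≥ 2, which is false.

Unsatisfiable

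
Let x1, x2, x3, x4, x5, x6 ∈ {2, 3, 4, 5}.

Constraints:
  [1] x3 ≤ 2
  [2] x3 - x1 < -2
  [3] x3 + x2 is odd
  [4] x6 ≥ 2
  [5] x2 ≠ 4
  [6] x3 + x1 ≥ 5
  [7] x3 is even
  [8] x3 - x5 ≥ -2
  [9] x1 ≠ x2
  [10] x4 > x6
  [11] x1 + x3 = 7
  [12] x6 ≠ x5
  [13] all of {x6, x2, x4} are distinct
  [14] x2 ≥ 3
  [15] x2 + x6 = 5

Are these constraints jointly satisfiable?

Take x1 = 5, x2 = 3, x3 = 2, x4 = 5, x5 = 3, x6 = 2. Then constraint 2: x3 - x1 = -3; constraint 6: x3 + x1 = 7, and every other listed constraint is also met.

Satisfiable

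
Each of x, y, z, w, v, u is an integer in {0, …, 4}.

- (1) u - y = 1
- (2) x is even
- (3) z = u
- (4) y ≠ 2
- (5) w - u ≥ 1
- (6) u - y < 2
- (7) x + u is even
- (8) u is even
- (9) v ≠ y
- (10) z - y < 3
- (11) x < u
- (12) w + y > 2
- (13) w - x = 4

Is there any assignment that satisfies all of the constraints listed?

Take x = 0, y = 1, z = 2, w = 4, v = 2, u = 2. Then constraint 1: u - y = 1; constraint 5: w - u = 2; constraint 6: u - y = 1, and every other listed constraint is also met.

Satisfiable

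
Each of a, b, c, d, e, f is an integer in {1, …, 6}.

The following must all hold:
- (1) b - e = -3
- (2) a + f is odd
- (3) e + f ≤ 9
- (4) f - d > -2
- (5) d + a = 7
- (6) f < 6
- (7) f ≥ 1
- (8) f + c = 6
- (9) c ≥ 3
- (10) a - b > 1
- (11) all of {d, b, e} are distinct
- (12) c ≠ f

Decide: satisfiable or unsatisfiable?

The assignment a = 5, b = 1, c = 4, d = 2, e = 4, f = 2 works:
  constraint 1 holds since b - e = -3.
  constraint 3 holds since e + f = 6.
The rest check out directly.

Satisfiable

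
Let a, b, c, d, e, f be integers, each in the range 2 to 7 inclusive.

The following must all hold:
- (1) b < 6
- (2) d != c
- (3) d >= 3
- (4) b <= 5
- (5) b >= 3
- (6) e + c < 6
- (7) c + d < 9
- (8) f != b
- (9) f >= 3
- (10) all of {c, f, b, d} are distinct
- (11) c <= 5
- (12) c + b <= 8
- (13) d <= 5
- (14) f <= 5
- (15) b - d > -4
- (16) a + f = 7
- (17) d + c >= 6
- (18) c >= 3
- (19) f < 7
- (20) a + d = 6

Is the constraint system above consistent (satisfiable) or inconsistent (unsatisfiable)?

Constraints 3, 4, 5, 9, 11, 13, 14, and 18 confine each of c, f, b, d to the 3 values {3, …, 5}.
Constraint 10 requires all 4 of them to be distinct, but only 3 values are available — impossible by the pigeonhole principle.

Unsatisfiable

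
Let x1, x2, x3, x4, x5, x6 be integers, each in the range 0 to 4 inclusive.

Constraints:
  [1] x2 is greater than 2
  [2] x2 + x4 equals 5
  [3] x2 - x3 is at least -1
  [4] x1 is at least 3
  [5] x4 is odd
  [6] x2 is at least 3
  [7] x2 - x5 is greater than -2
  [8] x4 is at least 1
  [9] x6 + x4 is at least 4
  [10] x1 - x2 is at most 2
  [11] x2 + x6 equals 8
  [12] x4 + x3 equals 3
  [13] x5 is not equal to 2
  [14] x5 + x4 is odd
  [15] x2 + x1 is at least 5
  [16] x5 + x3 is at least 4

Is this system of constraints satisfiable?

The assignment x1 = 3, x2 = 4, x3 = 2, x4 = 1, x5 = 4, x6 = 4 works:
  constraint 2 holds since x2 + x4 = 5.
  constraint 3 holds since x2 - x3 = 2.
The rest check out directly.

Satisfiable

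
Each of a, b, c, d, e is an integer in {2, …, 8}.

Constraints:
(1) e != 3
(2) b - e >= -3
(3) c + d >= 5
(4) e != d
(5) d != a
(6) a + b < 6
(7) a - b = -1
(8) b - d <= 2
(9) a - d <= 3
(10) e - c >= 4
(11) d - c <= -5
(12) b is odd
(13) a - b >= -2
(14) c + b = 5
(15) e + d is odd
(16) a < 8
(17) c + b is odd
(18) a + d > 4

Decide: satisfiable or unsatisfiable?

Constraints 2, 9, 10, 11, and 13 give b − e ≥ -3, e − c ≥ 4, c − d ≥ 5, d − a ≥ -3, a − b ≥ -2.
Adding all 5 inequalities: the left sides telescope to 0, and the right sides sum to (-3) + 4 + 5 + (-3) + (-2) = 1. So 0 ≥ 1, which is false.

Unsatisfiable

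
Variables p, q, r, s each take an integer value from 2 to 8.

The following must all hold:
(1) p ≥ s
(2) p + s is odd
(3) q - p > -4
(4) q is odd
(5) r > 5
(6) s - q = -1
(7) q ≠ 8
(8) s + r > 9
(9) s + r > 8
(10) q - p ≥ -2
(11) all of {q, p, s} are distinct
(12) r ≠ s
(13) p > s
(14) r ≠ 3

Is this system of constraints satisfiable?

Satisfiable

Setting (p, q, r, s) = (7, 5, 7, 4) satisfies everything: constraint 3: q - p = -2; constraint 6: s - q = -1; constraint 8: s + r = 11, and the others follow.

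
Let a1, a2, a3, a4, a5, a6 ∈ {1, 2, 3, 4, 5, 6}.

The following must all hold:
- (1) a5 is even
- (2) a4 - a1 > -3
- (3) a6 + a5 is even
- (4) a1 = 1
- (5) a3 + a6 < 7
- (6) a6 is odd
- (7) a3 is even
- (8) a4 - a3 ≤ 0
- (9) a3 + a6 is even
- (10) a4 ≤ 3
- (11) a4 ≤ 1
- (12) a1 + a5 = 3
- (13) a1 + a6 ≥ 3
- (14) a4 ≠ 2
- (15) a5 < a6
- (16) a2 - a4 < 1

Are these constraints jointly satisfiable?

Unsatisfiable

Constraint 7 makes a3 even and constraint 6 makes a6 odd, so a3 + a6 must be odd. Constraint 9 says a3 + a6 is even — contradiction.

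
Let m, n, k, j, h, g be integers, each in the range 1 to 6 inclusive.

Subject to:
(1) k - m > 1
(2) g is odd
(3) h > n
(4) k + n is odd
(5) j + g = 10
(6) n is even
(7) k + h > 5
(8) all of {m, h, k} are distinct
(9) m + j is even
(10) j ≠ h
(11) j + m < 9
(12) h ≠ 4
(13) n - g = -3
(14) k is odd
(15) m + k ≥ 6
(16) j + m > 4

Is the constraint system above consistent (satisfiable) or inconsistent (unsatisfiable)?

Try m = 1, n = 2, k = 5, j = 5, h = 3, g = 5.
Check constraint 1: k - m = 4; constraint 5: j + g = 10. The remaining constraints are straightforward to verify.

Satisfiable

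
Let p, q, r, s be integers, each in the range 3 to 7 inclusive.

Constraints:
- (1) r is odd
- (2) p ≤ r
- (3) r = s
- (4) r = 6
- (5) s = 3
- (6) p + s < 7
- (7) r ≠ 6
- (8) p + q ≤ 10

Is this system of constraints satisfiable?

Unsatisfiable

Constraint 4 fixes r = 6 and constraint 5 fixes s = 3, but constraint 3 requires r = s. Since 6 ≠ 3, contradiction.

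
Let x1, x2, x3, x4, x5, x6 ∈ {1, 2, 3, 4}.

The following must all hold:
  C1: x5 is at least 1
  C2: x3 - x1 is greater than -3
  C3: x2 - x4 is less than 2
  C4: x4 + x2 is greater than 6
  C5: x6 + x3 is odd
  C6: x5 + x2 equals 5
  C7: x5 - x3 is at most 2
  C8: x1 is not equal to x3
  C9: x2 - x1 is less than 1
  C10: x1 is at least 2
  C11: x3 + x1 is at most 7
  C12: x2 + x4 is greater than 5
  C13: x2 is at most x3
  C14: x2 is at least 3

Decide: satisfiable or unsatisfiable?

Satisfiable

Try x1 = 4, x2 = 3, x3 = 3, x4 = 4, x5 = 2, x6 = 4.
Check constraint 2: x3 - x1 = -1; constraint 3: x2 - x4 = -1; constraint 4: x4 + x2 = 7. The remaining constraints are straightforward to verify.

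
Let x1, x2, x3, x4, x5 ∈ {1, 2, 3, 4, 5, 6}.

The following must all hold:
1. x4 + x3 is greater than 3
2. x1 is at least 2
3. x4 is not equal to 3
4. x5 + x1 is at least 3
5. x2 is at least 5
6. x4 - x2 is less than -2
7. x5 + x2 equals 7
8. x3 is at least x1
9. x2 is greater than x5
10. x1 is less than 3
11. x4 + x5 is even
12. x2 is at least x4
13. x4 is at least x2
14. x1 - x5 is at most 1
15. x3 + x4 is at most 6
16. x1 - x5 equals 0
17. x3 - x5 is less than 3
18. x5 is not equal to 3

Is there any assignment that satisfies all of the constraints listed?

Unsatisfiable

From constraints 2 and 8: x3 ≥ x1 ≥ 2. From constraints 5 and 13: x4 ≥ x2 ≥ 5. Hence x3 + x4 ≥ 7. But constraint 15 requires x3 + x4 ≤ 6, and 6 < 7. Contradiction.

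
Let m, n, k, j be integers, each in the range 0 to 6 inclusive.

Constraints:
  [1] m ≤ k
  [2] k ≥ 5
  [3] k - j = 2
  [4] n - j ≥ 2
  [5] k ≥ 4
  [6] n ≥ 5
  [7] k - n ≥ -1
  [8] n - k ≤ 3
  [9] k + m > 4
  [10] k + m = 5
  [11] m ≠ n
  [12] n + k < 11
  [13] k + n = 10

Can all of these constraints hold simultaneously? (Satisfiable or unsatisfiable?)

One satisfying assignment is m = 0, n = 5, k = 5, j = 3.
For the less obvious constraints — constraint 3: k - j = 2; constraint 4: n - j = 2 — and the others hold by inspection.

Satisfiable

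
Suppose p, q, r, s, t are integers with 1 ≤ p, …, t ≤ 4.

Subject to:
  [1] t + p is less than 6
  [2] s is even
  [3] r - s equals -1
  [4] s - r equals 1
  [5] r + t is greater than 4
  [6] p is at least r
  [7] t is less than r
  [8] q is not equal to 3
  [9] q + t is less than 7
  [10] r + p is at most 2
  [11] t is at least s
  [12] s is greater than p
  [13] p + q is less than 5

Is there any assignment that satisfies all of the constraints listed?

Constraints 6, 7, 11, and 12 give s ≤ t, t < r, r ≤ p, p < s. Chaining: s ≤ t < r ≤ p < s, which forces s < s — impossible.

Unsatisfiable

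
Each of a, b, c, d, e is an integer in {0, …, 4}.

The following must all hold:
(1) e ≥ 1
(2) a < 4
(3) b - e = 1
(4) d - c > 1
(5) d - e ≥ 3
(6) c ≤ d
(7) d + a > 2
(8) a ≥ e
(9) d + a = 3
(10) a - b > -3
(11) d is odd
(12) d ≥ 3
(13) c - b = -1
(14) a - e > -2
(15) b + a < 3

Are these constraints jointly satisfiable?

Unsatisfiable

From constraint 12: d ≥ 3. From constraints 1 and 8: a ≥ e ≥ 1. Hence d + a ≥ 4. But constraint 9 requires d + a = 3, and 3 < 4. Contradiction.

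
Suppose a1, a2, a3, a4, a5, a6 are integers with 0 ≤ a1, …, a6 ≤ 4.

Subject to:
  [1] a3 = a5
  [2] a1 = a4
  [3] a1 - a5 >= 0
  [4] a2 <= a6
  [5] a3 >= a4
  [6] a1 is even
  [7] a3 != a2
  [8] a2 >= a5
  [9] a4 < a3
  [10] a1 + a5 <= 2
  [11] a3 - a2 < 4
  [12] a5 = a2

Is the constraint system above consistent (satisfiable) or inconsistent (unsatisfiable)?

Unsatisfiable

From constraints 1 and 12, a3 = a5 = a2, so a3 = a2. But constraint 7 says a3 ≠ a2. Contradiction.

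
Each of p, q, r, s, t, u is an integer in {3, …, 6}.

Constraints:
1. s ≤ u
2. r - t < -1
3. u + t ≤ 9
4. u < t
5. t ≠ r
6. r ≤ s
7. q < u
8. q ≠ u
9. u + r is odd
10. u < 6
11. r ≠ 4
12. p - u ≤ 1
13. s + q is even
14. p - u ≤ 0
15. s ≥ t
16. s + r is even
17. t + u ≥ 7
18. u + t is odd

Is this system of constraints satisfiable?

Constraints 1, 4, and 15 give t ≤ s, s ≤ u, u < t. Chaining: t ≤ s ≤ u < t, which forces t < t — impossible.

Unsatisfiable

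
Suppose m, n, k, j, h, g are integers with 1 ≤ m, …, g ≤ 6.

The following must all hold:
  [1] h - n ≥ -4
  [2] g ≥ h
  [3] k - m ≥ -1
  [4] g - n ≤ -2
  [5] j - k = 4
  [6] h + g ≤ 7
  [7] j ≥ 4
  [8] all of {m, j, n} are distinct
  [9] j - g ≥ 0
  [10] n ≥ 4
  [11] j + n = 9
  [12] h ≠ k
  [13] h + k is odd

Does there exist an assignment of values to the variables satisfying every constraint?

Satisfiable

The assignment m = 1, n = 4, k = 1, j = 5, h = 2, g = 2 works:
  constraint 1 holds since h - n = -2.
  constraint 3 holds since k - m = 0.
The rest check out directly.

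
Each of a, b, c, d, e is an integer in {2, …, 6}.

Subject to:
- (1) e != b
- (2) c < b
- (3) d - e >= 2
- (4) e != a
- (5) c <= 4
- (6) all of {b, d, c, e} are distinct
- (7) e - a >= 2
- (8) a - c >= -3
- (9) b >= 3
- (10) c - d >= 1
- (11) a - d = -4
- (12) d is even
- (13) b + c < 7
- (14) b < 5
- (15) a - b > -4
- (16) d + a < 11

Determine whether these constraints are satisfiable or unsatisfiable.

Unsatisfiable

Constraints 3, 7, 8, and 10 give d − e ≥ 2, e − a ≥ 2, a − c ≥ -3, c − d ≥ 1.
Adding all 4 inequalities: the left sides telescope to 0, and the right sides sum to 2 + 2 + (-3) + 1 = 2. So 0 ≥ 2, which is false.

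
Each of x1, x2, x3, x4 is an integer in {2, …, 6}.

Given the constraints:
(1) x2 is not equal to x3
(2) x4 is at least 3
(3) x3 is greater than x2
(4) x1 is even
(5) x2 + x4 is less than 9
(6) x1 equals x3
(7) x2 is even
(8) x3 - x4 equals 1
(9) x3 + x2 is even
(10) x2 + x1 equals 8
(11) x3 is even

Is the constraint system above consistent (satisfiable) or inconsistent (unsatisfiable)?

Try x1 = 6, x2 = 2, x3 = 6, x4 = 5.
Check constraint 5: x2 + x4 = 7; constraint 8: x3 - x4 = 1; constraint 10: x2 + x1 = 8. The remaining constraints are straightforward to verify.

Satisfiable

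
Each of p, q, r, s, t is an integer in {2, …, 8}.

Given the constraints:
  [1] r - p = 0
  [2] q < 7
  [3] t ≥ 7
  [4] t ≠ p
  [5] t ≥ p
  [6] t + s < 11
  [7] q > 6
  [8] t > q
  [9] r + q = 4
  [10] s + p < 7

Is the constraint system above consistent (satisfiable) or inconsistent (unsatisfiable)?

Unsatisfiable

From constraint 7: q ≥ 7. From constraint 2: q ≤ 6. But 6 < 7, so no value of q works.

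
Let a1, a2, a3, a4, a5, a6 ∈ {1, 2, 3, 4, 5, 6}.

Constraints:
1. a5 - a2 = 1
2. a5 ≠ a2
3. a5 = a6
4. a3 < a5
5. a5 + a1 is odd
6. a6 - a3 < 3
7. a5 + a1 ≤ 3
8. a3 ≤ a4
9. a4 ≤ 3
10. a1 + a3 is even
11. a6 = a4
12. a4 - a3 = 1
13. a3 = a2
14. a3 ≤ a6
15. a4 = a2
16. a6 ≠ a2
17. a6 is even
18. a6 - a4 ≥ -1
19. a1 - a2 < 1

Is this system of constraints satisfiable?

Unsatisfiable

From constraints 3, 11, and 15, a5 = a6 = a4 = a2, so a5 = a2. But constraint 2 says a5 ≠ a2. Contradiction.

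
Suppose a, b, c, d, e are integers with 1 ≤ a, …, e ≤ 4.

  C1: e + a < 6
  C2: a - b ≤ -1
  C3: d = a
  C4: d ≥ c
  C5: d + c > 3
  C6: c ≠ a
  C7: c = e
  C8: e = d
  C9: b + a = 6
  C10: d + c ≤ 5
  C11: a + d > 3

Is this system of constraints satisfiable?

From constraints 3, 7, and 8, c = e = d = a, so c = a. But constraint 6 says c ≠ a. Contradiction.

Unsatisfiable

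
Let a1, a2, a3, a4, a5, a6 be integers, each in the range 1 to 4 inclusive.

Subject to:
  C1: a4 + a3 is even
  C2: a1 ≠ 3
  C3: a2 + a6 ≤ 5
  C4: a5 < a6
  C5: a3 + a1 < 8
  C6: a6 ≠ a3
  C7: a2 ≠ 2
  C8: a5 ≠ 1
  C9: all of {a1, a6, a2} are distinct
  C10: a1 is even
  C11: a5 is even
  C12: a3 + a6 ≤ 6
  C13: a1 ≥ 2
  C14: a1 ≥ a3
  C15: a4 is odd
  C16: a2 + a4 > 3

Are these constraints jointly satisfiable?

The assignment a1 = 4, a2 = 1, a3 = 1, a4 = 3, a5 = 2, a6 = 3 works:
  constraint 3 holds since a2 + a6 = 4.
  constraint 5 holds since a3 + a1 = 5.
The rest check out directly.

Satisfiable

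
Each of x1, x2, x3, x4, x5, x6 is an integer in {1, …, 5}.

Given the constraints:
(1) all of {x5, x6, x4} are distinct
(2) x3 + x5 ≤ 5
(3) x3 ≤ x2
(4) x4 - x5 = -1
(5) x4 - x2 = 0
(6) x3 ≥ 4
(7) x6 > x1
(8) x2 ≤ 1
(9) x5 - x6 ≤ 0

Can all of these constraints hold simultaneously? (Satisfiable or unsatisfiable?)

Unsatisfiable

From constraint 6: x3 ≥ 4. From constraints 3 and 8: x3 ≤ x2 and x2 ≤ 1, so x3 ≤ 1. But 1 < 4, so no value of x3 works.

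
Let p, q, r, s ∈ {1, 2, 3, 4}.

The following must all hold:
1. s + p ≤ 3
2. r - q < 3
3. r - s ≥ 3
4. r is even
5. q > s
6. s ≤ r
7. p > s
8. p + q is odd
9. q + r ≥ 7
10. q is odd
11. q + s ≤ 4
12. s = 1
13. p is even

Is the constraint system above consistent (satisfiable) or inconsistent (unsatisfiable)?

Try p = 2, q = 3, r = 4, s = 1.
Check constraint 1: s + p = 3; constraint 2: r - q = 1. The remaining constraints are straightforward to verify.

Satisfiable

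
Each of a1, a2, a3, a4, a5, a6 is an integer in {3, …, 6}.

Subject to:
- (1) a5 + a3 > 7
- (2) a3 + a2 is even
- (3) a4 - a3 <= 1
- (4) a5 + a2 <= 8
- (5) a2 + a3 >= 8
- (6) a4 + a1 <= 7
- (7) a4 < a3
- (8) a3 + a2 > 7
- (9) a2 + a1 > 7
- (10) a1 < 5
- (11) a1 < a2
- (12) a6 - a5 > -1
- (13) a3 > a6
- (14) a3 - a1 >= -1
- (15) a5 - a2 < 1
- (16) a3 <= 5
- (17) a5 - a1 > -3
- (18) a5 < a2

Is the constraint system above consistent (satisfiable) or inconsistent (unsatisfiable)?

Satisfiable

Take a1 = 3, a2 = 5, a3 = 5, a4 = 3, a5 = 3, a6 = 3. Then constraint 1: a5 + a3 = 8; constraint 3: a4 - a3 = -2; constraint 4: a5 + a2 = 8, and every other listed constraint is also met.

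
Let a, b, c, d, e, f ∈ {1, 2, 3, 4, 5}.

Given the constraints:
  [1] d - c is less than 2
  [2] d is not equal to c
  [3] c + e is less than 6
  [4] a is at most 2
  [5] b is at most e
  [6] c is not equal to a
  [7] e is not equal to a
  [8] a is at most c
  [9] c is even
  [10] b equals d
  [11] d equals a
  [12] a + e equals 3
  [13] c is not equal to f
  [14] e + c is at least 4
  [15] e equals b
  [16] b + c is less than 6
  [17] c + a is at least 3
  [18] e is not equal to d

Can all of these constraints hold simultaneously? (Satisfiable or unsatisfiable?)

Unsatisfiable

From constraints 10, 11, and 15, e = b = d = a, so e = a. But constraint 7 says e ≠ a. Contradiction.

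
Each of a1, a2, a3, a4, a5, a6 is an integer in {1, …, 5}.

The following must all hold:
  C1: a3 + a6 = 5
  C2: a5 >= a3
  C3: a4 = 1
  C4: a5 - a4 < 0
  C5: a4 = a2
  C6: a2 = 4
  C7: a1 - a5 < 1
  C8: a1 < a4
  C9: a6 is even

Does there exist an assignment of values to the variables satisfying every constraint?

Unsatisfiable

Constraint 3 fixes a4 = 1 and constraint 6 fixes a2 = 4, but constraint 5 requires a4 = a2. Since 1 ≠ 4, contradiction.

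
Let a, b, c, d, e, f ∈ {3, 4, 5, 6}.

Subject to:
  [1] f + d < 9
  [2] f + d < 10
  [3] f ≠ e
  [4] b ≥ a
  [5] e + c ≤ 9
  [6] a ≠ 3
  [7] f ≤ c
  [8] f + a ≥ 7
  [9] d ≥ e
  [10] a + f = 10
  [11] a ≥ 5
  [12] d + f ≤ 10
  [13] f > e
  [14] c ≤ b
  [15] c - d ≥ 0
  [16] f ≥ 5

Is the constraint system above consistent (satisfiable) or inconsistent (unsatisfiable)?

Satisfiable

Setting (a, b, c, d, e, f) = (5, 5, 5, 3, 3, 5) satisfies everything: constraint 1: f + d = 8; constraint 2: f + d = 8, and the others follow.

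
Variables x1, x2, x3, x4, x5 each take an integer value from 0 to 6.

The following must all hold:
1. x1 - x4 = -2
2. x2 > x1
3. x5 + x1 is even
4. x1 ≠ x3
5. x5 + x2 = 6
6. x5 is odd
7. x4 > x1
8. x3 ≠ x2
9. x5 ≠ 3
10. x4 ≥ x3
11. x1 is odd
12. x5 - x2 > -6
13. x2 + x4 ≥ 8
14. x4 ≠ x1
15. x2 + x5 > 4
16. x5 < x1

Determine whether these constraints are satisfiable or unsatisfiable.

Satisfiable

The assignment x1 = 3, x2 = 5, x3 = 1, x4 = 5, x5 = 1 works:
  constraint 1 holds since x1 - x4 = -2.
  constraint 5 holds since x5 + x2 = 6.
  constraint 12 holds since x5 - x2 = -4.
The rest check out directly.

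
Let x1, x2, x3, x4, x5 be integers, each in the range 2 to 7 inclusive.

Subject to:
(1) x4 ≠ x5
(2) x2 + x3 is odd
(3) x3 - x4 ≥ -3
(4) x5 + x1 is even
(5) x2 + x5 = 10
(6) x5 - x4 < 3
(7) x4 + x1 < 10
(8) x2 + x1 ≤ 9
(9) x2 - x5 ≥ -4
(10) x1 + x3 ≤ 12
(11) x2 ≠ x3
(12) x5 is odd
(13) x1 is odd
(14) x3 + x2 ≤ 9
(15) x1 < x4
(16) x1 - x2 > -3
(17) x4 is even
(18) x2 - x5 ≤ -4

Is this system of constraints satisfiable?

Setting (x1, x2, x3, x4, x5) = (3, 3, 6, 6, 7) satisfies everything: constraint 3: x3 - x4 = 0; constraint 5: x2 + x5 = 10; constraint 6: x5 - x4 = 1, and the others follow.

Satisfiable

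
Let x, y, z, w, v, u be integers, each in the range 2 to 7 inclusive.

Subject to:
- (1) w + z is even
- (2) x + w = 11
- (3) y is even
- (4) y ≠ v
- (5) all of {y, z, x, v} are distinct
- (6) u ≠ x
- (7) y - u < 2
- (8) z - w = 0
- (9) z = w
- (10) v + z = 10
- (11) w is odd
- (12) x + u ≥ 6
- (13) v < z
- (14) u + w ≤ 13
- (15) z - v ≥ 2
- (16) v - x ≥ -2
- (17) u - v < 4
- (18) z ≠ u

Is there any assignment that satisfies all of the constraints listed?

Satisfiable

One satisfying assignment is x = 4, y = 6, z = 7, w = 7, v = 3, u = 5.
For the less obvious constraints — constraint 2: x + w = 11; constraint 7: y - u = 1; constraint 8: z - w = 0 — and the others hold by inspection.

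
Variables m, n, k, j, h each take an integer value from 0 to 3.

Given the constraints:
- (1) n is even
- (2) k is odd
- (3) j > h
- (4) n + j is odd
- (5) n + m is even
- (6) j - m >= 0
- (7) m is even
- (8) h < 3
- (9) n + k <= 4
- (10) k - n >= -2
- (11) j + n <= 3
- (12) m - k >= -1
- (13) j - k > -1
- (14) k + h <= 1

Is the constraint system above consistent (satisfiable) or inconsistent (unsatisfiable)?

Take m = 0, n = 0, k = 1, j = 1, h = 0. Then constraint 6: j - m = 1; constraint 9: n + k = 1, and every other listed constraint is also met.

Satisfiable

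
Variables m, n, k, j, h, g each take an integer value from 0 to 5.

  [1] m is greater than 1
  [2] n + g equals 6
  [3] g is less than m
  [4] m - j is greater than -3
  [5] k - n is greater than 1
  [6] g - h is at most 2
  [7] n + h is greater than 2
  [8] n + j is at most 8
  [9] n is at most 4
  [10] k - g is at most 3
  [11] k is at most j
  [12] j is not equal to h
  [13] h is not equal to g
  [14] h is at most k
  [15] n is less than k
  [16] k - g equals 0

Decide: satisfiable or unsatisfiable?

One satisfying assignment is m = 5, n = 2, k = 4, j = 5, h = 2, g = 4.
For the less obvious constraints — constraint 2: n + g = 6; constraint 4: m - j = 0; constraint 5: k - n = 2 — and the others hold by inspection.

Satisfiable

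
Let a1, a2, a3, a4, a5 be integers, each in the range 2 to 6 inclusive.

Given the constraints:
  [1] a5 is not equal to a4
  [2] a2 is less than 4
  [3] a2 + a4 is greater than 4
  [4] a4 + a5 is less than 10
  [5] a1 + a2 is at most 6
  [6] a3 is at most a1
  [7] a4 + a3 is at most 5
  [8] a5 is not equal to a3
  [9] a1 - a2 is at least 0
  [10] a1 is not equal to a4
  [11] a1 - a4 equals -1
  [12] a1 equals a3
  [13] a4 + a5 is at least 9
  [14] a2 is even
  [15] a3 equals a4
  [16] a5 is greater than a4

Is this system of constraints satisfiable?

Unsatisfiable

From constraints 12 and 15, a1 = a3 = a4, so a1 = a4. But constraint 10 says a1 ≠ a4. Contradiction.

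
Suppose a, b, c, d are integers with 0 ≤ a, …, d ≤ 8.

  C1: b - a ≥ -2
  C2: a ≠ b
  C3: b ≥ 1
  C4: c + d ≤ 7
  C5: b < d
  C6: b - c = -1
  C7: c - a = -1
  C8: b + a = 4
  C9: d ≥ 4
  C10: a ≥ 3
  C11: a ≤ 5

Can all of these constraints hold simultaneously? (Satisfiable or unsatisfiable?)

Satisfiable

Take a = 3, b = 1, c = 2, d = 5. Then constraint 1: b - a = -2; constraint 4: c + d = 7, and every other listed constraint is also met.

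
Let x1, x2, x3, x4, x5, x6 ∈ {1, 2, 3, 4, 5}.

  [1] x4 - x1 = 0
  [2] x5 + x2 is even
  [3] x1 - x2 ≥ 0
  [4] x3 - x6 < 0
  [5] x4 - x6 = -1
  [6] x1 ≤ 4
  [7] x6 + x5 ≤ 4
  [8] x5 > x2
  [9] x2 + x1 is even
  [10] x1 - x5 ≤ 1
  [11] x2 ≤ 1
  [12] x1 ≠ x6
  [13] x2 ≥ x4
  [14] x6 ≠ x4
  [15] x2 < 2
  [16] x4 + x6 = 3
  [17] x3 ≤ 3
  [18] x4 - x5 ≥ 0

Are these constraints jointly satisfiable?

Unsatisfiable

Constraints 8, 13, and 18 give x5 ≤ x4, x4 ≤ x2, x2 < x5. Chaining: x5 ≤ x4 ≤ x2 < x5, which forces x5 < x5 — impossible.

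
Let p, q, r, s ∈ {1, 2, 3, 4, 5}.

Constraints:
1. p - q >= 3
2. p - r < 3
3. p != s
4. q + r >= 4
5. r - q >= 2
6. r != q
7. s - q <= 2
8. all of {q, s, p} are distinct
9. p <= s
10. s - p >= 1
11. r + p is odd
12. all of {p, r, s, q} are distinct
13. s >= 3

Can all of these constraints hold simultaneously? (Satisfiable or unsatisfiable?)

Constraints 1, 7, and 10 give q − s ≥ -2, s − p ≥ 1, p − q ≥ 3.
Adding all 3 inequalities: the left sides telescope to 0, and the right sides sum to (-2) + 1 + 3 = 2. So 0 ≥ 2, which is false.

Unsatisfiable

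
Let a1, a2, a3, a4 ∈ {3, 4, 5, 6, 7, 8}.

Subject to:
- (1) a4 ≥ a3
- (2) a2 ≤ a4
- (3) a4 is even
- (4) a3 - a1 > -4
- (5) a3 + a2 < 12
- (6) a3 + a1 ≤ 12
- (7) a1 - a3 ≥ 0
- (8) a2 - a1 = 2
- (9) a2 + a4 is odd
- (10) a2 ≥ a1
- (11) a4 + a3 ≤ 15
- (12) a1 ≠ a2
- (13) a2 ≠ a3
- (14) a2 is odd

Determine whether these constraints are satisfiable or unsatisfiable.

Take a1 = 5, a2 = 7, a3 = 4, a4 = 8. Then constraint 4: a3 - a1 = -1; constraint 5: a3 + a2 = 11, and every other listed constraint is also met.

Satisfiable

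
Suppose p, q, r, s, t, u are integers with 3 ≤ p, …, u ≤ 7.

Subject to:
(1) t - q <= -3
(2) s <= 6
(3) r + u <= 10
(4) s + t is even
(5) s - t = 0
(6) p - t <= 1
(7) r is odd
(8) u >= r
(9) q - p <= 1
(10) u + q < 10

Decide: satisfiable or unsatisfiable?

Constraints 1, 6, and 9 give p − q ≥ -1, q − t ≥ 3, t − p ≥ -1.
Adding all 3 inequalities: the left sides telescope to 0, and the right sides sum to (-1) + 3 + (-1) = 1. So 0 ≥ 1, which is false.

Unsatisfiable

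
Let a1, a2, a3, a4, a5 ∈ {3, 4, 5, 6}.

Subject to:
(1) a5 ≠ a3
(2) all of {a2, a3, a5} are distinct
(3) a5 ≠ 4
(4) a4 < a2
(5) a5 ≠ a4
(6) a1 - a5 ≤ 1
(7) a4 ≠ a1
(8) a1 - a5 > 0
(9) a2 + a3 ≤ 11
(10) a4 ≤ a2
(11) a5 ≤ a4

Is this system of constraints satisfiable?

Take a1 = 4, a2 = 6, a3 = 5, a4 = 5, a5 = 3. Then constraint 6: a1 - a5 = 1; constraint 8: a1 - a5 = 1, and every other listed constraint is also met.

Satisfiable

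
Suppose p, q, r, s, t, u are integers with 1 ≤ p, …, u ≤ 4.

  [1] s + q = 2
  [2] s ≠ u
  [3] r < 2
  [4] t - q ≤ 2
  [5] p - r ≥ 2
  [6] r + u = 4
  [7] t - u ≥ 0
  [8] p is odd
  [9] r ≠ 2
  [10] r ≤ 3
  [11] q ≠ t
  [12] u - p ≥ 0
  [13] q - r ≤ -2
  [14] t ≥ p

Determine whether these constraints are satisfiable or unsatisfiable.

Constraints 4, 5, 7, 12, and 13 give q − t ≥ -2, t − u ≥ 0, u − p ≥ 0, p − r ≥ 2, r − q ≥ 2.
Adding all 5 inequalities: the left sides telescope to 0, and the right sides sum to (-2) + 0 + 0 + 2 + 2 = 2. So 0 ≥ 2, which is false.

Unsatisfiable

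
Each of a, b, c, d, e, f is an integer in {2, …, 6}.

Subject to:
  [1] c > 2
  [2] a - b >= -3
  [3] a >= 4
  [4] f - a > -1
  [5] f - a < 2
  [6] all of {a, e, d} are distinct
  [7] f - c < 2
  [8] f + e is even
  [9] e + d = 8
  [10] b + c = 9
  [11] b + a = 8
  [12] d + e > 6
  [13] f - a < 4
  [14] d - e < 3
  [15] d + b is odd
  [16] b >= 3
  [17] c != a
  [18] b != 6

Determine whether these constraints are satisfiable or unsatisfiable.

The assignment a = 4, b = 4, c = 5, d = 5, e = 3, f = 5 works:
  constraint 2 holds since a - b = 0.
  constraint 4 holds since f - a = 1.
The rest check out directly.

Satisfiable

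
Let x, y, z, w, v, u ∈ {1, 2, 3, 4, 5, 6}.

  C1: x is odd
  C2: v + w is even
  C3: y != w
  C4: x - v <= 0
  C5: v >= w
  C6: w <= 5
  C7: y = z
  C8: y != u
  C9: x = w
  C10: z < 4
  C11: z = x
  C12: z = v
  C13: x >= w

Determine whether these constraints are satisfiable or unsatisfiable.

Unsatisfiable

From constraints 7, 9, and 11, y = z = x = w, so y = w. But constraint 3 says y ≠ w. Contradiction.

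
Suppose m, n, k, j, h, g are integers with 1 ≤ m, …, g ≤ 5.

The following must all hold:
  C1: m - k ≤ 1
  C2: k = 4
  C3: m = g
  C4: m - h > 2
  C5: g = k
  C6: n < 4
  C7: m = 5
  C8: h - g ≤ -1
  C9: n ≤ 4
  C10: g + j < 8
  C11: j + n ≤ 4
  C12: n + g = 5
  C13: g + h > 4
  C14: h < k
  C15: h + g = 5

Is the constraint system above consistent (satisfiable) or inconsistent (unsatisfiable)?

Unsatisfiable

Constraint 7 fixes m = 5 and constraint 2 fixes k = 4. Constraints 3 and 5 give m = g = k, so m = k. But 5 ≠ 4 — contradiction.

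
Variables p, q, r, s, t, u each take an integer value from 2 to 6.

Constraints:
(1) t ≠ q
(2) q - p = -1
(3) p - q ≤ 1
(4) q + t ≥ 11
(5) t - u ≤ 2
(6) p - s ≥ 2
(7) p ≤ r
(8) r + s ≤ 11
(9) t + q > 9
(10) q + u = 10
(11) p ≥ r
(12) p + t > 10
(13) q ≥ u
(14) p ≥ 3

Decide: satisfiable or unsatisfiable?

Satisfiable

The assignment p = 6, q = 5, r = 6, s = 3, t = 6, u = 5 works:
  constraint 2 holds since q - p = -1.
  constraint 3 holds since p - q = 1.
The rest check out directly.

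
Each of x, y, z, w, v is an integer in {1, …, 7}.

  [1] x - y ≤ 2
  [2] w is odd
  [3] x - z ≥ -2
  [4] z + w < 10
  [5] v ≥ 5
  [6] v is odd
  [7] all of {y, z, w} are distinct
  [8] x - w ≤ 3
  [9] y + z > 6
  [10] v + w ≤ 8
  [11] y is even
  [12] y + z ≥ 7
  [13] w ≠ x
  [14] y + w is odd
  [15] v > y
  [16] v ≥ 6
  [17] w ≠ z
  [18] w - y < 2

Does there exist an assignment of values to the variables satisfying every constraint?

Satisfiable

The assignment x = 4, y = 2, z = 6, w = 1, v = 7 works:
  constraint 1 holds since x - y = 2.
  constraint 3 holds since x - z = -2.
The rest check out directly.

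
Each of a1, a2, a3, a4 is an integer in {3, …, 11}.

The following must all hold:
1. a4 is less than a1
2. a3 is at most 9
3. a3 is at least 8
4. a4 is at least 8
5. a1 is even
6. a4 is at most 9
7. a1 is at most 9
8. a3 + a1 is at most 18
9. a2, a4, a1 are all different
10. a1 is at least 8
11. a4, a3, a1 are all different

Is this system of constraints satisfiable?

Constraints 2, 3, 4, 6, 7, and 10 confine each of a4, a3, a1 to the 2 values {8, 9}.
Constraint 11 requires all 3 of them to be distinct, but only 2 values are available — impossible by the pigeonhole principle.

Unsatisfiable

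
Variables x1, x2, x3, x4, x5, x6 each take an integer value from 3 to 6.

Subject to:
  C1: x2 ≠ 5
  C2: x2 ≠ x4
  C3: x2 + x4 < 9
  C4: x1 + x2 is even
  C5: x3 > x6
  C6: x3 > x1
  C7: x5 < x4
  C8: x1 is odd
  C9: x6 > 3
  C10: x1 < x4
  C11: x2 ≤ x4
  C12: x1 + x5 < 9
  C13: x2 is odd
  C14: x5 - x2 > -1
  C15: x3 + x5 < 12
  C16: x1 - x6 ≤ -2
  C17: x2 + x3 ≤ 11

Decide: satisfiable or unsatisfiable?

Satisfiable

One satisfying assignment is x1 = 3, x2 = 3, x3 = 6, x4 = 5, x5 = 3, x6 = 5.
For the less obvious constraints — constraint 3: x2 + x4 = 8; constraint 12: x1 + x5 = 6; constraint 14: x5 - x2 = 0 — and the others hold by inspection.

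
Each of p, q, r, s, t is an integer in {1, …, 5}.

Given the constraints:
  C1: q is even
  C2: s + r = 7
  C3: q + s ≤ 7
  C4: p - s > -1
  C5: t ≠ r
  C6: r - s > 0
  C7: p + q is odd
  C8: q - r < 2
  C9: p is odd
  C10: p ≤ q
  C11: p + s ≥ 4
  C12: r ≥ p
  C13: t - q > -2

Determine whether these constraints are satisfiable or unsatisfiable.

Satisfiable

Try p = 3, q = 4, r = 5, s = 2, t = 3.
Check constraint 2: s + r = 7; constraint 3: q + s = 6. The remaining constraints are straightforward to verify.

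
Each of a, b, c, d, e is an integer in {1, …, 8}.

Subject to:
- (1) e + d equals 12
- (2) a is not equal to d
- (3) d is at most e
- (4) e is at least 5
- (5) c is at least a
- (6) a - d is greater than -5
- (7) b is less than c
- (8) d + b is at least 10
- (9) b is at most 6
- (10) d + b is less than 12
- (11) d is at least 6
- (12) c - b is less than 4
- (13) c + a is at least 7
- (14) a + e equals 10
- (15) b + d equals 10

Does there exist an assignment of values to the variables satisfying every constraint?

The assignment a = 4, b = 4, c = 6, d = 6, e = 6 works:
  constraint 1 holds since e + d = 12.
  constraint 6 holds since a - d = -2.
  constraint 8 holds since d + b = 10.
The rest check out directly.

Satisfiable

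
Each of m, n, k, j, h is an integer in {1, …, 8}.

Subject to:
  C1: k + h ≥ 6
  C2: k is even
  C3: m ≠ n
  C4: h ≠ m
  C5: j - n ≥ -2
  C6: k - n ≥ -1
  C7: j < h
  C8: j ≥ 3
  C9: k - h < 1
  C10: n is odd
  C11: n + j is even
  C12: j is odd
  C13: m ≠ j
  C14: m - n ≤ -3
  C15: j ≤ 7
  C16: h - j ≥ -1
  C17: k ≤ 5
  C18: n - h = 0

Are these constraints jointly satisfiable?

One satisfying assignment is m = 1, n = 5, k = 4, j = 3, h = 5.
For the less obvious constraints — constraint 1: k + h = 9; constraint 5: j - n = -2 — and the others hold by inspection.

Satisfiable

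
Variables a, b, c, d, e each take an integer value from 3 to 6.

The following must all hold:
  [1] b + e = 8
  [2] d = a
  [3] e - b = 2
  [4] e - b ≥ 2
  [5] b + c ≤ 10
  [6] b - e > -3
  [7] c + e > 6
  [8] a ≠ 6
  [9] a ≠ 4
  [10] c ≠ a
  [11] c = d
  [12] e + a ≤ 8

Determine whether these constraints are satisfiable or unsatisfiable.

From constraints 2 and 11, c = d = a, so c = a. But constraint 10 says c ≠ a. Contradiction.

Unsatisfiable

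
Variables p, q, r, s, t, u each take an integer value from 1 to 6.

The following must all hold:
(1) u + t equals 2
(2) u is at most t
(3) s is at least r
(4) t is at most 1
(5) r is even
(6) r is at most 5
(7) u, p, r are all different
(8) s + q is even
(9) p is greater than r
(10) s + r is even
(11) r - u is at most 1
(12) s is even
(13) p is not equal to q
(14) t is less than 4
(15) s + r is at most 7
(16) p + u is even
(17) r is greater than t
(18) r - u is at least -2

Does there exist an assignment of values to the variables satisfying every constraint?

One satisfying assignment is p = 3, q = 6, r = 2, s = 4, t = 1, u = 1.
For the less obvious constraints — constraint 1: u + t = 2; constraint 11: r - u = 1 — and the others hold by inspection.

Satisfiable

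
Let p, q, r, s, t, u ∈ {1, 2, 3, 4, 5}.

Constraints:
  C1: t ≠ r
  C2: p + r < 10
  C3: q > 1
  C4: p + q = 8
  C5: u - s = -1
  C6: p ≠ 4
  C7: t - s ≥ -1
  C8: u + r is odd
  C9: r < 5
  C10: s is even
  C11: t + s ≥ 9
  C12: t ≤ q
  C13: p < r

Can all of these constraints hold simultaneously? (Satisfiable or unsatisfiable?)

Satisfiable

Try p = 3, q = 5, r = 4, s = 4, t = 5, u = 3.
Check constraint 2: p + r = 7; constraint 4: p + q = 8. The remaining constraints are straightforward to verify.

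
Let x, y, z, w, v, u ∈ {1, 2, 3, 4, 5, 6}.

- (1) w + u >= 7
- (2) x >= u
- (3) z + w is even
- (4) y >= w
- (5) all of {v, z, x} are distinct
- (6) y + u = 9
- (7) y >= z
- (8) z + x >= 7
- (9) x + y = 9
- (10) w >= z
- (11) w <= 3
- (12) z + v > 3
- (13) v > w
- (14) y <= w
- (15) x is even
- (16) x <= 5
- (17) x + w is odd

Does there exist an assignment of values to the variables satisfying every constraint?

From constraints 11 and 14: y ≤ w ≤ 3. From constraints 2 and 16: u ≤ x ≤ 5. Hence y + u ≤ 8. But constraint 6 requires y + u = 9, and 9 > 8. Contradiction.

Unsatisfiable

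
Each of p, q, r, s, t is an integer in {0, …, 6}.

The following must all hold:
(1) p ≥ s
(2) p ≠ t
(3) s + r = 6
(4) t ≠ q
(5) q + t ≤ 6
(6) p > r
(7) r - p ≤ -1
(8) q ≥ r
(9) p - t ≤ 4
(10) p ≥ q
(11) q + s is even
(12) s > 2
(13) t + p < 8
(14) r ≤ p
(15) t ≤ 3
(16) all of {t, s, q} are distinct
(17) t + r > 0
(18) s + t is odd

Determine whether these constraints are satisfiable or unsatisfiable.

Satisfiable

Setting (p, q, r, s, t) = (5, 1, 1, 5, 2) satisfies everything: constraint 3: s + r = 6; constraint 5: q + t = 3, and the others follow.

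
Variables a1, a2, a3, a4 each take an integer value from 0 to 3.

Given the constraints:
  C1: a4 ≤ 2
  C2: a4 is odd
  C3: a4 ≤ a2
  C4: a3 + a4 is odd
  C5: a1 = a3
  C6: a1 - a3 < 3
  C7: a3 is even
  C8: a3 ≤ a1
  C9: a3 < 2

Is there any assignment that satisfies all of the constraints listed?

The assignment a1 = 0, a2 = 3, a3 = 0, a4 = 1 works:
  constraint 2 holds since a4 = 1 is odd.
  constraint 6 holds since a1 - a3 = 0.
The rest check out directly.

Satisfiable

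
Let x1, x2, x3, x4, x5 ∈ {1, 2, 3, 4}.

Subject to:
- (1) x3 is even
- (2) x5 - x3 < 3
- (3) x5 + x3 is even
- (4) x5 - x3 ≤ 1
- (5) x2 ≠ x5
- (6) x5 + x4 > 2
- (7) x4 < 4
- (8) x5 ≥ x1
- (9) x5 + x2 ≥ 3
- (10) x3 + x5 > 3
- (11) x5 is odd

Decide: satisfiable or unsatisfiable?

Unsatisfiable

Constraint 11 makes x5 odd and constraint 1 makes x3 even, so x5 + x3 must be odd. Constraint 3 says x5 + x3 is even — contradiction.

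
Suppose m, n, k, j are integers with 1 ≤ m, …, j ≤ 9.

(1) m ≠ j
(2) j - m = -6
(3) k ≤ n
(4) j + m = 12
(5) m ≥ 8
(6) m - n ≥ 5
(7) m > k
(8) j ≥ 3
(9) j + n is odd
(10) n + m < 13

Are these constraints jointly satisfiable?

Take m = 9, n = 2, k = 1, j = 3. Then constraint 2: j - m = -6; constraint 4: j + m = 12, and every other listed constraint is also met.

Satisfiable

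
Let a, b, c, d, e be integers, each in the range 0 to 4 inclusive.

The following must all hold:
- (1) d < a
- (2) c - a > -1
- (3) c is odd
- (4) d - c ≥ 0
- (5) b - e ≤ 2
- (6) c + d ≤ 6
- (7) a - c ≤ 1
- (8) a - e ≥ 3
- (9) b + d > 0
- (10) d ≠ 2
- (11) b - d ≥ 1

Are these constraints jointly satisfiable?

Unsatisfiable

Constraints 4, 5, 7, 8, and 11 give d − c ≥ 0, c − a ≥ -1, a − e ≥ 3, e − b ≥ -2, b − d ≥ 1.
Adding all 5 inequalities: the left sides telescope to 0, and the right sides sum to 0 + (-1) + 3 + (-2) + 1 = 1. So 0 ≥ 1, which is false.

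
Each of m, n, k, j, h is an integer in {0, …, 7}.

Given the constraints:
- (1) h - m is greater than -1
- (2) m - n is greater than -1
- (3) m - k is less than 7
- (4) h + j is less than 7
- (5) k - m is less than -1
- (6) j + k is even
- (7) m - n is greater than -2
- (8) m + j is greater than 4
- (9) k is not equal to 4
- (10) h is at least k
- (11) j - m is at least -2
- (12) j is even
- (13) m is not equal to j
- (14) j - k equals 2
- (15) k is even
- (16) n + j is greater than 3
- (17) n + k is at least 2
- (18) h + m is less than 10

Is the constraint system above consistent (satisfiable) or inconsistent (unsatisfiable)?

Try m = 4, n = 4, k = 0, j = 2, h = 4.
Check constraint 1: h - m = 0; constraint 2: m - n = 0. The remaining constraints are straightforward to verify.

Satisfiable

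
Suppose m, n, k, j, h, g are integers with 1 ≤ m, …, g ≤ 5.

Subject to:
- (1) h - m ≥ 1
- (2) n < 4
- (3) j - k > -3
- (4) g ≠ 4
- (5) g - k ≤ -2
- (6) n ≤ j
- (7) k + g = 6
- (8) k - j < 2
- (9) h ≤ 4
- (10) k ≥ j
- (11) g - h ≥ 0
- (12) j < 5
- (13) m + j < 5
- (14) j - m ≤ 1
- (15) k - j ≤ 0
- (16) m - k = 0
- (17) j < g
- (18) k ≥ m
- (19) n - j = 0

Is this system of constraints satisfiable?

Unsatisfiable

Constraints 1, 5, 11, 14, and 15 give g − h ≥ 0, h − m ≥ 1, m − j ≥ -1, j − k ≥ 0, k − g ≥ 2.
Adding all 5 inequalities: the left sides telescope to 0, and the right sides sum to 0 + 1 + (-1) + 0 + 2 = 2. So 0 ≥ 2, which is false.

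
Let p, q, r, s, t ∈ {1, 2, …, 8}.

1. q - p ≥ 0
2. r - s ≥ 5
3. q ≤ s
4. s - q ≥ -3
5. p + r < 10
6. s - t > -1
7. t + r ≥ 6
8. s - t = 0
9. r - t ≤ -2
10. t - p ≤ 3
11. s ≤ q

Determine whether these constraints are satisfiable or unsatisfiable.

Constraints 1, 2, 4, 9, and 10 give p − t ≥ -3, t − r ≥ 2, r − s ≥ 5, s − q ≥ -3, q − p ≥ 0.
Adding all 5 inequalities: the left sides telescope to 0, and the right sides sum to (-3) + 2 + 5 + (-3) + 0 = 1. So 0 ≥ 1, which is false.

Unsatisfiable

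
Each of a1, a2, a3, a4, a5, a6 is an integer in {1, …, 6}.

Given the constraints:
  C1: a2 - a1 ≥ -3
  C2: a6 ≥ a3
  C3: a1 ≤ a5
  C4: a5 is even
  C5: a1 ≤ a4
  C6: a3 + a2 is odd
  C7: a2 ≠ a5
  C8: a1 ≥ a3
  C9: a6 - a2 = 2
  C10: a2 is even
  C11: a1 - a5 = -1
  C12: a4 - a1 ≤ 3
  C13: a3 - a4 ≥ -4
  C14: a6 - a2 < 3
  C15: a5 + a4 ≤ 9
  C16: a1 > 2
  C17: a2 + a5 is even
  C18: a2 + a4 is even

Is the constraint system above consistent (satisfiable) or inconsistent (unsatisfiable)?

Satisfiable

One satisfying assignment is a1 = 3, a2 = 2, a3 = 1, a4 = 4, a5 = 4, a6 = 4.
For the less obvious constraints — constraint 1: a2 - a1 = -1; constraint 9: a6 - a2 = 2; constraint 11: a1 - a5 = -1 — and the others hold by inspection.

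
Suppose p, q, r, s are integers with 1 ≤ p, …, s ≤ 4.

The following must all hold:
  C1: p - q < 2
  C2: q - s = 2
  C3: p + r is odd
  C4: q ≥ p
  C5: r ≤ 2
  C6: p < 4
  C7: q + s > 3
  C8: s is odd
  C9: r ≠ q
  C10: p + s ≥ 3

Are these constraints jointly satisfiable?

Satisfiable

Setting (p, q, r, s) = (3, 3, 2, 1) satisfies everything: constraint 1: p - q = 0; constraint 2: q - s = 2, and the others follow.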